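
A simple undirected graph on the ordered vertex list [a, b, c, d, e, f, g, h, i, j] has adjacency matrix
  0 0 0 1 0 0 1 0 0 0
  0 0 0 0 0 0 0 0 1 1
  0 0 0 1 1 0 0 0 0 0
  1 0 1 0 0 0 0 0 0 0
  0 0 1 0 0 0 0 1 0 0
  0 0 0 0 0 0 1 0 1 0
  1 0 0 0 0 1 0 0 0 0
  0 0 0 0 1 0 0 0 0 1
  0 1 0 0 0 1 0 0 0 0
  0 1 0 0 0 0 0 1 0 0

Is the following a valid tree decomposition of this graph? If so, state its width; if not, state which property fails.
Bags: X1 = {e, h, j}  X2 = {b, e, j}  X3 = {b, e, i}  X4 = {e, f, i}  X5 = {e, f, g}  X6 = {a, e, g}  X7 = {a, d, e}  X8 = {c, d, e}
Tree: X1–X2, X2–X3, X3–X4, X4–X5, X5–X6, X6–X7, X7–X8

Yes; width 2.

Every vertex of G appears in some bag (union = {a, b, c, d, e, f, g, h, i, j}); every edge is covered by a bag; and for each vertex v the set of bags containing v is connected in the bag tree. The decomposition is therefore valid. The largest bag has 3 vertices, so the width is 2.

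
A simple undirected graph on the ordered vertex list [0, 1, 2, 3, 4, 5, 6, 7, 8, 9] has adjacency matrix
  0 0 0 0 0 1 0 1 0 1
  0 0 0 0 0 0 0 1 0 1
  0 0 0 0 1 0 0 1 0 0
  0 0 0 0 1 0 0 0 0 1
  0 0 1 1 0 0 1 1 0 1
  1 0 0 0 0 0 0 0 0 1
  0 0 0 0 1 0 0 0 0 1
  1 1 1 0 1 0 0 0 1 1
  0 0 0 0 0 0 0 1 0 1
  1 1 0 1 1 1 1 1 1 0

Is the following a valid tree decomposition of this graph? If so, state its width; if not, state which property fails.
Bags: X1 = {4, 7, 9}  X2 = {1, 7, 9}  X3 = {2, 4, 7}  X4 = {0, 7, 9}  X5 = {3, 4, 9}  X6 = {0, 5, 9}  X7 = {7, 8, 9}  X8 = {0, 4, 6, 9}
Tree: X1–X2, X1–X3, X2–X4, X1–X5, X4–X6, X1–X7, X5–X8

A tree decomposition must satisfy three properties: every vertex lies in some bag; for every edge, both endpoints lie together in some bag; and for every vertex, the bags containing it form a connected subtree. Here bags containing vertex 0 are not connected in the tree, so the decomposition is invalid.

No — bags containing vertex 0 are not connected in the tree.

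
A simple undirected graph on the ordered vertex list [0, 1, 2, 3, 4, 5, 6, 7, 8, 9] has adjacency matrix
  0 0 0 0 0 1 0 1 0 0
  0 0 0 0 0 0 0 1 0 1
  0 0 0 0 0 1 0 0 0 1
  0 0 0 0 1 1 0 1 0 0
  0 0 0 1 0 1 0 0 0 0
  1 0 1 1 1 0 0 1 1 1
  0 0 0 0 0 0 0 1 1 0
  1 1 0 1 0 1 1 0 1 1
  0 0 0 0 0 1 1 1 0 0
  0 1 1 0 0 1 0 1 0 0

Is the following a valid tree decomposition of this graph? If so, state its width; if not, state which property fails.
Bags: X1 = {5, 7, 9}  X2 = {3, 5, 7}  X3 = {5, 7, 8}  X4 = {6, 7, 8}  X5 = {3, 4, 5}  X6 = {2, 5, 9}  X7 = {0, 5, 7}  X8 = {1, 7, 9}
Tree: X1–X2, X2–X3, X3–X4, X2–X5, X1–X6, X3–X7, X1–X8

Yes; width 2.

Checking the three conditions: (i) the bags cover all of {0, 1, 2, 3, 4, 5, 6, 7, 8, 9}; (ii) for each edge, some bag contains both endpoints; (iii) the bags containing any fixed vertex form a subtree. All hold, so the decomposition is valid with width 3 − 1 = 2.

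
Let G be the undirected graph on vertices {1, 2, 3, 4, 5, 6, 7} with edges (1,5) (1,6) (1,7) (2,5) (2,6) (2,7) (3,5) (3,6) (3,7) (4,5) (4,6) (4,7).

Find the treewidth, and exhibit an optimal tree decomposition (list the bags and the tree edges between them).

Treewidth 3.
One optimal decomposition is:
Bags: B1 = {4, 5, 6, 7}  B2 = {2, 5, 6, 7}  B3 = {1, 5, 6, 7}  B4 = {3, 5, 6, 7}
Tree: B1–B2, B2–B3, B3–B4

Every bag has size at most 4, so the width is 4 − 1 = 3 and tw(G) ≤ 3. For the lower bound: the 4 vertex sets {4,5}, {2,7}, {6}, {1} are disjoint, each induces a connected subgraph, and every pair is joined by at least one edge of G. Contracting each set to a single vertex therefore yields K_{4} as a minor, and since treewidth is minor-monotone, tw(G) ≥ tw(K_{4}) = 3. Therefore the treewidth is 3.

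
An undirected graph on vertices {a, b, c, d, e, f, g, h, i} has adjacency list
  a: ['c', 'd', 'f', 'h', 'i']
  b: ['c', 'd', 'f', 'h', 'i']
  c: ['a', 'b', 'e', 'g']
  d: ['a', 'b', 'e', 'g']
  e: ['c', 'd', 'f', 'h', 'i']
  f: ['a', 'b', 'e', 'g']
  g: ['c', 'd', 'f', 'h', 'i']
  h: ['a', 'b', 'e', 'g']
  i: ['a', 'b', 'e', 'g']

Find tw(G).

A width-4 tree decomposition is:
Bags: B1 = {a, b, e, g, h}  B2 = {a, b, e, g, i}  B3 = {a, b, e, f, g}  B4 = {a, b, c, e, g}  B5 = {a, b, d, e, g}
Tree: B1–B2, B2–B3, B3–B4, B4–B5
Every bag has size at most 5, so the width is 5 − 1 = 4 and tw(G) ≤ 4. For the lower bound: the 5 vertex sets {e,h}, {g,i}, {a,f}, {b}, {c} are disjoint, each induces a connected subgraph, and every pair is joined by at least one edge of G. Contracting each set to a single vertex therefore yields K_{5} as a minor, and since treewidth is minor-monotone, tw(G) ≥ tw(K_{5}) = 4. Hence tw(G) = 4 exactly.

4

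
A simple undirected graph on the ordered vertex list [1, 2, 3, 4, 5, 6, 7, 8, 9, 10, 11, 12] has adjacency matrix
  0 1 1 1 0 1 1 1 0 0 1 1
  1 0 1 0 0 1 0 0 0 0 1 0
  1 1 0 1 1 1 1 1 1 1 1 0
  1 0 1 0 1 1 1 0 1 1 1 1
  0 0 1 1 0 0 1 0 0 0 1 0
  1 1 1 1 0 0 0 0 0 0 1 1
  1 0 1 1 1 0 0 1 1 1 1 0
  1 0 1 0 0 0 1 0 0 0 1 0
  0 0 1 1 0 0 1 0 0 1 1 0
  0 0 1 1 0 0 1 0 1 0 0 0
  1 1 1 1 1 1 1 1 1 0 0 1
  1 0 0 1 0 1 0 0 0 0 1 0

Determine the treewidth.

A width-4 tree decomposition is:
Bags: B1 = {1, 3, 4, 6, 11}  B2 = {1, 3, 4, 7, 11}  B3 = {1, 4, 6, 11, 12}  B4 = {3, 4, 7, 9, 11}  B5 = {1, 3, 7, 8, 11}  B6 = {3, 4, 7, 9, 10}  B7 = {3, 4, 5, 7, 11}  B8 = {1, 2, 3, 6, 11}
Tree: B1–B2, B1–B3, B2–B4, B2–B5, B4–B6, B2–B7, B1–B8
The largest bag has 5 vertices, giving width 4; this decomposition certifies tw(G) ≤ 4. On the other hand G contains the 5-clique {3, 4, 7, 9, 10}. A clique must lie in a single bag of any decomposition, so no decomposition can have width below 4. Therefore the treewidth is 4.

4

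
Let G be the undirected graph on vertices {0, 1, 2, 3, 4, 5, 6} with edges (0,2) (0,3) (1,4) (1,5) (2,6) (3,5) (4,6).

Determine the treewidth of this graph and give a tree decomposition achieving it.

The largest bag has 3 vertices, giving width 2; this decomposition certifies tw(G) ≤ 2. For the lower bound, G contains the cycle 1–5–3–0–2–6–4–1, so G is not a forest; only forests have treewidth ≤ 1, hence tw(G) ≥ 2. Hence tw(G) = 2 exactly.

Treewidth 2.
Bags: B1 = {1, 3, 5}  B2 = {0, 1, 3}  B3 = {0, 1, 2}  B4 = {1, 2, 6}  B5 = {1, 4, 6}
Tree: B1–B2, B2–B3, B3–B4, B4–B5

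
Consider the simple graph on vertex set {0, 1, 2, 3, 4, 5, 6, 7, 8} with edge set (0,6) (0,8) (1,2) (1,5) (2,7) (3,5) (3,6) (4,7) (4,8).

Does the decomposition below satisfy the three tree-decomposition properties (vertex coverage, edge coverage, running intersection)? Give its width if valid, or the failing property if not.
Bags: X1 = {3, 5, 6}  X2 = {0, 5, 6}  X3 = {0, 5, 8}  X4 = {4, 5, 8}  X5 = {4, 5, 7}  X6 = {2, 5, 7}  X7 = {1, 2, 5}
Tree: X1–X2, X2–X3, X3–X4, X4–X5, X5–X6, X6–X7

Every vertex of G appears in some bag (union = {0, 1, 2, 3, 4, 5, 6, 7, 8}); every edge is covered by a bag; and for each vertex v the set of bags containing v is connected in the bag tree. The decomposition is therefore valid. The largest bag has 3 vertices, so the width is 2.

Yes; width 2.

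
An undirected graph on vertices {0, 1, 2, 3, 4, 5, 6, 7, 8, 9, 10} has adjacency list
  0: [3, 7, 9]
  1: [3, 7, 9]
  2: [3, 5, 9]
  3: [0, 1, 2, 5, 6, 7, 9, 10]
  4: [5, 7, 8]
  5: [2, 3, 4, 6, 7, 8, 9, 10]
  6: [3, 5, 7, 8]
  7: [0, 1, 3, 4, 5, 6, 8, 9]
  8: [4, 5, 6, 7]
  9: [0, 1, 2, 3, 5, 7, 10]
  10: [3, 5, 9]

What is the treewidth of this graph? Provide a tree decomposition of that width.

The largest bag has 4 vertices, giving width 3; this decomposition certifies tw(G) ≤ 3. Conversely, {4, 5, 7, 8} is a clique of size 4, and the vertices of any clique must share a bag in every tree decomposition; so some bag has ≥ 4 vertices and tw(G) ≥ 3. Combining the bounds, tw(G) = 3.

Treewidth 3.
Bags: B1 = {3, 5, 7, 9}  B2 = {3, 5, 6, 7}  B3 = {5, 6, 7, 8}  B4 = {3, 5, 9, 10}  B5 = {0, 3, 7, 9}  B6 = {4, 5, 7, 8}  B7 = {1, 3, 7, 9}  B8 = {2, 3, 5, 9}
Tree: B1–B2, B2–B3, B1–B4, B1–B5, B3–B6, B5–B7, B1–B8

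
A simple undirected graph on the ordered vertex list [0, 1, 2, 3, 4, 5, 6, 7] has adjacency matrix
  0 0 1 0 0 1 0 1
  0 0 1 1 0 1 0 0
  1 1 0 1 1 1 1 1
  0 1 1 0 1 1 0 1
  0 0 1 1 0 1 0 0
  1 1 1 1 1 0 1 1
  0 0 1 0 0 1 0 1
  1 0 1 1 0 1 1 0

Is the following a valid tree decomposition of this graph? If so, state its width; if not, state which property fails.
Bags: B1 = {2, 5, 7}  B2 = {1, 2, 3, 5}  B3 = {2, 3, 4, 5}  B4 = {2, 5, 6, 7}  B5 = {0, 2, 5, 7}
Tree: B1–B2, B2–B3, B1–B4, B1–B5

A tree decomposition must satisfy three properties: every vertex lies in some bag; for every edge, both endpoints lie together in some bag; and for every vertex, the bags containing it form a connected subtree. Here edge (3,7) lies in no bag, so the decomposition is invalid.

No — edge (3,7) lies in no bag.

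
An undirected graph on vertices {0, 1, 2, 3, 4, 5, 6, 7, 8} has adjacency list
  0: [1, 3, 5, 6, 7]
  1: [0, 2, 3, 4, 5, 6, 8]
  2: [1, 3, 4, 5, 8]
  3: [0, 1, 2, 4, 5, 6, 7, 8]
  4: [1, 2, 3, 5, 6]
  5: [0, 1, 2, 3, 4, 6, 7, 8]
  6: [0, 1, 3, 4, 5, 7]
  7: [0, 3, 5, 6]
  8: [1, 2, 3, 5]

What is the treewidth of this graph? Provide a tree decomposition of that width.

Treewidth 4.
One such decomposition:
Bags: B1 = {1, 3, 4, 5, 6}  B2 = {1, 2, 3, 4, 5}  B3 = {0, 1, 3, 5, 6}  B4 = {1, 2, 3, 5, 8}  B5 = {0, 3, 5, 6, 7}
Tree: B1–B2, B1–B3, B2–B4, B3–B5

Each bag holds 5 vertices, so the decomposition has width 4, which upper-bounds the treewidth. Conversely, {0, 1, 3, 5, 6} is a clique of size 5, and the vertices of any clique must share a bag in every tree decomposition; so some bag has ≥ 5 vertices and tw(G) ≥ 4. Hence tw(G) = 4 exactly.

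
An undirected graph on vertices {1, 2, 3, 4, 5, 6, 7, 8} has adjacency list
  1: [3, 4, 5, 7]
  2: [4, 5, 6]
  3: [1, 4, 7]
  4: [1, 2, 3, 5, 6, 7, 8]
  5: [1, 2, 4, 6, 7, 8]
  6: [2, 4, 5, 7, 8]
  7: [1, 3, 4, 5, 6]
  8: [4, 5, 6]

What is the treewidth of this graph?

A width-3 tree decomposition is:
Bags: B1 = {4, 5, 6, 7}  B2 = {4, 5, 6, 8}  B3 = {1, 4, 5, 7}  B4 = {1, 3, 4, 7}  B5 = {2, 4, 5, 6}
Tree: B1–B2, B1–B3, B3–B4, B1–B5
Each bag holds 4 vertices, so the decomposition has width 3, which upper-bounds the treewidth. On the other hand G contains the 4-clique {1, 3, 4, 7}. A clique must lie in a single bag of any decomposition, so no decomposition can have width below 3. Hence tw(G) = 3 exactly.

3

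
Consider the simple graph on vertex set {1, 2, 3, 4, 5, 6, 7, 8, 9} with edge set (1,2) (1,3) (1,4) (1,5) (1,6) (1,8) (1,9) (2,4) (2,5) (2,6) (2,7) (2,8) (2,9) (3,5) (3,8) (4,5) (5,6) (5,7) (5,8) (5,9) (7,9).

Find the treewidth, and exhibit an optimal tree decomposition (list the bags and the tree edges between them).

Each bag holds 4 vertices, so the decomposition has width 3, which upper-bounds the treewidth. For the lower bound, the 4 vertices {1, 2, 5, 8} are pairwise adjacent, and any tree decomposition puts a clique entirely inside one bag — forcing width ≥ 3. Therefore the treewidth is 3.

Treewidth 3.
One such decomposition:
Bags: B1 = {1, 2, 5, 9}  B2 = {1, 2, 5, 8}  B3 = {2, 5, 7, 9}  B4 = {1, 3, 5, 8}  B5 = {1, 2, 4, 5}  B6 = {1, 2, 5, 6}
Tree: B1–B2, B1–B3, B2–B4, B2–B5, B1–B6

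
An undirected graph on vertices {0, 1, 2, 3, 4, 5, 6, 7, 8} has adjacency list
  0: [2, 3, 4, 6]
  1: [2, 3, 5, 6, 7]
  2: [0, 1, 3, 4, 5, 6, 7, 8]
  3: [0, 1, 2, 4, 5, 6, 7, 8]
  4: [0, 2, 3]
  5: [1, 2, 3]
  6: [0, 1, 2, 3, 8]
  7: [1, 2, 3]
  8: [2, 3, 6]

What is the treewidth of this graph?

3

A width-3 tree decomposition is:
Bags: B1 = {1, 2, 3, 6}  B2 = {1, 2, 3, 5}  B3 = {0, 2, 3, 6}  B4 = {0, 2, 3, 4}  B5 = {2, 3, 6, 8}  B6 = {1, 2, 3, 7}
Tree: B1–B2, B1–B3, B3–B4, B1–B5, B2–B6
The largest bag has 4 vertices, giving width 3; this decomposition certifies tw(G) ≤ 3. For the lower bound, the 4 vertices {0, 2, 3, 4} are pairwise adjacent, and any tree decomposition puts a clique entirely inside one bag — forcing width ≥ 3. Combining the bounds, tw(G) = 3.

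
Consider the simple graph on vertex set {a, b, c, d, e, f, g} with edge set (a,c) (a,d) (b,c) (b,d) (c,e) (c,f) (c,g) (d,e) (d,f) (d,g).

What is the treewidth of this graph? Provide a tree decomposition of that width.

Treewidth 2.
One optimal decomposition is:
Bags: B1 = {c, d, f}  B2 = {c, d, g}  B3 = {a, c, d}  B4 = {c, d, e}  B5 = {b, c, d}
Tree: B1–B2, B2–B3, B3–B4, B4–B5

Each bag holds 3 vertices, so the decomposition has width 2, which upper-bounds the treewidth. The edges c–f–d–g–c form a cycle, so G is not a tree and its treewidth is at least 2. Therefore the treewidth is 2.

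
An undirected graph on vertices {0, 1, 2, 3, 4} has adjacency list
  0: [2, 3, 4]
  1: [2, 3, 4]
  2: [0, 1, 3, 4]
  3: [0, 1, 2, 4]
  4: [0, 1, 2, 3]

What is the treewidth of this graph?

3

A width-3 tree decomposition is:
Bags: B1 = {1, 2, 3, 4}  B2 = {0, 2, 3, 4}
Tree: B1–B2
Every bag has size at most 4, so the width is 4 − 1 = 3 and tw(G) ≤ 3. Conversely, {0, 2, 3, 4} is a clique of size 4, and the vertices of any clique must share a bag in every tree decomposition; so some bag has ≥ 4 vertices and tw(G) ≥ 3. Hence tw(G) = 3 exactly.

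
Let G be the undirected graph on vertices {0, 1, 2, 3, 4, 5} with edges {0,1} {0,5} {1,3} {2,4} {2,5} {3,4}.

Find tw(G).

A width-2 tree decomposition is:
Bags: B1 = {0, 2, 5}  B2 = {0, 2, 4}  B3 = {0, 3, 4}  B4 = {0, 1, 3}
Tree: B1–B2, B2–B3, B3–B4
Every bag has size at most 3, so the width is 3 − 1 = 2 and tw(G) ≤ 2. For the lower bound, G contains the cycle 0–5–2–4–3–1–0, so G is not a forest; only forests have treewidth ≤ 1, hence tw(G) ≥ 2. The upper and lower bounds meet at 2, so that is the treewidth.

2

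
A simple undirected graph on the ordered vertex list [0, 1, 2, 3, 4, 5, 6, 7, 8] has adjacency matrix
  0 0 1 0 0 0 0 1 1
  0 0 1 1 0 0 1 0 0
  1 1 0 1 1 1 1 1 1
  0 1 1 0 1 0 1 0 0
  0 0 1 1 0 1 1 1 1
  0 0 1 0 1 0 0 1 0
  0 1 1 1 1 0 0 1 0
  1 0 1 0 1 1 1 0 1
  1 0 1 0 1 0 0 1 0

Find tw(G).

A width-3 tree decomposition is:
Bags: B1 = {2, 4, 7, 8}  B2 = {2, 4, 6, 7}  B3 = {0, 2, 7, 8}  B4 = {2, 3, 4, 6}  B5 = {2, 4, 5, 7}  B6 = {1, 2, 3, 6}
Tree: B1–B2, B1–B3, B2–B4, B2–B5, B4–B6
The largest bag has 4 vertices, giving width 3; this decomposition certifies tw(G) ≤ 3. Conversely, {0, 2, 7, 8} is a clique of size 4, and the vertices of any clique must share a bag in every tree decomposition; so some bag has ≥ 4 vertices and tw(G) ≥ 3. The upper and lower bounds meet at 3, so that is the treewidth.

3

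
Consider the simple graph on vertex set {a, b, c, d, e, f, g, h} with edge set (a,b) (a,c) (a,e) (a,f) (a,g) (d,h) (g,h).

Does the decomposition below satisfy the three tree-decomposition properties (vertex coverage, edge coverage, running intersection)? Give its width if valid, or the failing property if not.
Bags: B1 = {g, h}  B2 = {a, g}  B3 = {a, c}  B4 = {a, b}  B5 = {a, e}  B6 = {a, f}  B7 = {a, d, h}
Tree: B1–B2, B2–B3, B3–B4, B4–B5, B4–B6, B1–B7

A tree decomposition must satisfy three properties: every vertex lies in some bag; for every edge, both endpoints lie together in some bag; and for every vertex, the bags containing it form a connected subtree. Here bags containing vertex a are not connected in the tree, so the decomposition is invalid.

No — bags containing vertex a are not connected in the tree.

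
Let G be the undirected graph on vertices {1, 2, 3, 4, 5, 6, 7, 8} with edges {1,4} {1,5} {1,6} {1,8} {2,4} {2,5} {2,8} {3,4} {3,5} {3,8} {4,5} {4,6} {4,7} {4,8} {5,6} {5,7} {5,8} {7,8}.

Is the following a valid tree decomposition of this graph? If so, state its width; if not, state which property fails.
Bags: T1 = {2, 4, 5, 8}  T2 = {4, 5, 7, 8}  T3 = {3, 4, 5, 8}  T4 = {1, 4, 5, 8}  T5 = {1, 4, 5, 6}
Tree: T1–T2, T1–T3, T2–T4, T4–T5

Yes; width 3.

Checking the three conditions: (i) the bags cover all of {1, 2, 3, 4, 5, 6, 7, 8}; (ii) for each edge, some bag contains both endpoints; (iii) the bags containing any fixed vertex form a subtree. All hold, so the decomposition is valid with width 4 − 1 = 3.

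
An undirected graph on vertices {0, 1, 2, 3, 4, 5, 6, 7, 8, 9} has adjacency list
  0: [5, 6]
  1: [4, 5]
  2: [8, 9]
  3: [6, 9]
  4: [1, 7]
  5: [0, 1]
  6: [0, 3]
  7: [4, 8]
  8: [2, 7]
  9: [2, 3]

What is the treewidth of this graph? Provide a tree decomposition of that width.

The largest bag has 3 vertices, giving width 2; this decomposition certifies tw(G) ≤ 2. Since 0–5–1–4–7–8–2–9–3–6–0 is a cycle in G, G is not acyclic. Forests are exactly the graphs of treewidth ≤ 1, so tw(G) ≥ 2. Hence tw(G) = 2 exactly.

Treewidth 2.
One optimal decomposition is:
Bags: B1 = {0, 1, 5}  B2 = {0, 1, 4}  B3 = {0, 4, 7}  B4 = {0, 7, 8}  B5 = {0, 2, 8}  B6 = {0, 2, 9}  B7 = {0, 3, 9}  B8 = {0, 3, 6}
Tree: B1–B2, B2–B3, B3–B4, B4–B5, B5–B6, B6–B7, B7–B8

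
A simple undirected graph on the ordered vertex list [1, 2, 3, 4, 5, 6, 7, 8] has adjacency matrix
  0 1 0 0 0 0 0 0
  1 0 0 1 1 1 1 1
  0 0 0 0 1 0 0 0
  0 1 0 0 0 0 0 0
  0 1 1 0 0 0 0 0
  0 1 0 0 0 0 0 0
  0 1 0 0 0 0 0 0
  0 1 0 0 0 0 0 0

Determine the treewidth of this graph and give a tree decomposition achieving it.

Every bag has size at most 2, so the width is 2 − 1 = 1 and tw(G) ≤ 1. G has an edge, so its treewidth is at least 1. Combining the bounds, tw(G) = 1.

Treewidth 1.
One such decomposition:
Bags: B1 = {2, 8}  B2 = {2, 5}  B3 = {2, 7}  B4 = {2, 6}  B5 = {1, 2}  B6 = {2, 4}  B7 = {3, 5}
Tree: B1–B2, B1–B3, B3–B4, B4–B5, B4–B6, B2–B7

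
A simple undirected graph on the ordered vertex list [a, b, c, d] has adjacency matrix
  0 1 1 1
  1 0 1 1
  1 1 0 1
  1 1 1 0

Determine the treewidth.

A width-3 tree decomposition is:
Bags: B1 = {a, b, c, d}
Tree: (single bag)
A single bag containing all 4 vertices is trivially a valid decomposition of width 3. For the lower bound, the 4 vertices {a, b, c, d} are pairwise adjacent, and any tree decomposition puts a clique entirely inside one bag — forcing width ≥ 3. Hence tw(G) = 3 exactly.

3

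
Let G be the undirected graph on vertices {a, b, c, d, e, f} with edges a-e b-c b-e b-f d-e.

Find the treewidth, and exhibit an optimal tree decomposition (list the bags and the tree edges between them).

Treewidth 1.
Bags: B1 = {b, e}  B2 = {a, e}  B3 = {d, e}  B4 = {b, f}  B5 = {b, c}
Tree: B1–B2, B1–B3, B1–B4, B4–B5

The largest bag has 2 vertices, giving width 1; this decomposition certifies tw(G) ≤ 1. Any graph with an edge has treewidth ≥ 1, and G has the edge e–b. The upper and lower bounds meet at 1, so that is the treewidth.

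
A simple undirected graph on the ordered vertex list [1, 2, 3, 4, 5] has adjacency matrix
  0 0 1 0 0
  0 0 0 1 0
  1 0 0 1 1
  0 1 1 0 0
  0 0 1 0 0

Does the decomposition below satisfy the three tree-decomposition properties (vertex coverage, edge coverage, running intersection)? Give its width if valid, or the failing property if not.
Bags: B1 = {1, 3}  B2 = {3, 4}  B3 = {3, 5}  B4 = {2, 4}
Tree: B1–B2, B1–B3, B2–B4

Yes; width 1.

Every vertex of G appears in some bag (union = {1, 2, 3, 4, 5}); every edge is covered by a bag; and for each vertex v the set of bags containing v is connected in the bag tree. The decomposition is therefore valid. The largest bag has 2 vertices, so the width is 1.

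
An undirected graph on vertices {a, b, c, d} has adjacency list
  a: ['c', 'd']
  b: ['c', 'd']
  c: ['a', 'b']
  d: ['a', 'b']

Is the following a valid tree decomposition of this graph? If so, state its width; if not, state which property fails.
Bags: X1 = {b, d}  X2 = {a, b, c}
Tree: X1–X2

No — edge (a,d) lies in no bag.

A tree decomposition must satisfy three properties: every vertex lies in some bag; for every edge, both endpoints lie together in some bag; and for every vertex, the bags containing it form a connected subtree. Here edge (a,d) lies in no bag, so the decomposition is invalid.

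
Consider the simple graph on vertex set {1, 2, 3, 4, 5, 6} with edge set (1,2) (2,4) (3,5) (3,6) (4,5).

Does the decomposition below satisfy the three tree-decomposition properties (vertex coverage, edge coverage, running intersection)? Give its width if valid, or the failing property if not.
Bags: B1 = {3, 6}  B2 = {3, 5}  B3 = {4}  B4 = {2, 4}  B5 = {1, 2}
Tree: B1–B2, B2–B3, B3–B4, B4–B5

A tree decomposition must satisfy three properties: every vertex lies in some bag; for every edge, both endpoints lie together in some bag; and for every vertex, the bags containing it form a connected subtree. Here edge (5,4) lies in no bag, so the decomposition is invalid.

No — edge (5,4) lies in no bag.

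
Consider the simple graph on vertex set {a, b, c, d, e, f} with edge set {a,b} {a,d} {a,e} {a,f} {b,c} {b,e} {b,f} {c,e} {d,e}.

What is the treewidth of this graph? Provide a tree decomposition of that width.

Treewidth 2.
One such decomposition:
Bags: B1 = {b, c, e}  B2 = {a, b, e}  B3 = {a, b, f}  B4 = {a, d, e}
Tree: B1–B2, B2–B3, B2–B4

The largest bag has 3 vertices, giving width 2; this decomposition certifies tw(G) ≤ 2. On the other hand G contains the 3-clique {b, c, e}. A clique must lie in a single bag of any decomposition, so no decomposition can have width below 2. Therefore the treewidth is 2.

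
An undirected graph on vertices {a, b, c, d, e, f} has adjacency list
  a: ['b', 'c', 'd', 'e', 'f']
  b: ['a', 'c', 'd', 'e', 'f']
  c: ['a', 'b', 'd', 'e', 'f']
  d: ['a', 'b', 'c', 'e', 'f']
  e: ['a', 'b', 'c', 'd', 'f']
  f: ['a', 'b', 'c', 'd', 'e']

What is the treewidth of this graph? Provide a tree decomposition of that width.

A single bag containing all 6 vertices is trivially a valid decomposition of width 5. For the lower bound, the 6 vertices {a, b, c, d, e, f} are pairwise adjacent, and any tree decomposition puts a clique entirely inside one bag — forcing width ≥ 5. Therefore the treewidth is 5.

Treewidth 5.
One such decomposition:
Bags: B1 = {a, b, c, d, e, f}
Tree: (single bag)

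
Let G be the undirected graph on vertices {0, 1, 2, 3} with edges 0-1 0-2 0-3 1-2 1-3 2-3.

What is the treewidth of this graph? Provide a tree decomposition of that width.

With just one bag of size 4, the width is 4 − 1 = 3, so tw(G) ≤ 3. On the other hand G contains the 4-clique {0, 1, 2, 3}. A clique must lie in a single bag of any decomposition, so no decomposition can have width below 3. Hence tw(G) = 3 exactly.

Treewidth 3.
One such decomposition:
Bags: B1 = {0, 1, 2, 3}
Tree: (single bag)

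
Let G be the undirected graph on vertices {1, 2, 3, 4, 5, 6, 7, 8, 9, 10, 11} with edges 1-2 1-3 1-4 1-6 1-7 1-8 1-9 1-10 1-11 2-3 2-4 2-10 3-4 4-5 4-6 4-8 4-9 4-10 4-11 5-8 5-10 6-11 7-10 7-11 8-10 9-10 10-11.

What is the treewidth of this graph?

3

A width-3 tree decomposition is:
Bags: B1 = {1, 4, 10, 11}  B2 = {1, 2, 4, 10}  B3 = {1, 2, 3, 4}  B4 = {1, 4, 8, 10}  B5 = {1, 7, 10, 11}  B6 = {1, 4, 9, 10}  B7 = {1, 4, 6, 11}  B8 = {4, 5, 8, 10}
Tree: B1–B2, B2–B3, B2–B4, B1–B5, B2–B6, B1–B7, B4–B8
Every bag has size at most 4, so the width is 4 − 1 = 3 and tw(G) ≤ 3. For the lower bound, the 4 vertices {1, 4, 8, 10} are pairwise adjacent, and any tree decomposition puts a clique entirely inside one bag — forcing width ≥ 3. Combining the bounds, tw(G) = 3.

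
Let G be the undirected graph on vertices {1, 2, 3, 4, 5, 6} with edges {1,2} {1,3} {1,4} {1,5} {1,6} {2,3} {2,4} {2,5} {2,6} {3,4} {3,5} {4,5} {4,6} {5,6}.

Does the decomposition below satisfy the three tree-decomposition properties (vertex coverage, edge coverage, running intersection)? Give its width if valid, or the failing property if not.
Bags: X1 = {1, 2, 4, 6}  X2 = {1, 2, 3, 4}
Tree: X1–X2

No — vertex 5 appears in no bag.

A tree decomposition must satisfy three properties: every vertex lies in some bag; for every edge, both endpoints lie together in some bag; and for every vertex, the bags containing it form a connected subtree. Here vertex 5 appears in no bag, so the decomposition is invalid.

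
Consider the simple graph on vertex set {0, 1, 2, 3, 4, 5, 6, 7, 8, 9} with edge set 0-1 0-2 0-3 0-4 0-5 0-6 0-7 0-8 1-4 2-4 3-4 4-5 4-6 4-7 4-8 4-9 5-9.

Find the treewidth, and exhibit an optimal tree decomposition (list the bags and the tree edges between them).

Every bag has size at most 3, so the width is 3 − 1 = 2 and tw(G) ≤ 2. Conversely, {0, 1, 4} is a clique of size 3, and the vertices of any clique must share a bag in every tree decomposition; so some bag has ≥ 3 vertices and tw(G) ≥ 2. Therefore the treewidth is 2.

Treewidth 2.
One optimal decomposition is:
Bags: B1 = {0, 4, 7}  B2 = {0, 4, 5}  B3 = {0, 1, 4}  B4 = {0, 4, 8}  B5 = {0, 4, 6}  B6 = {4, 5, 9}  B7 = {0, 2, 4}  B8 = {0, 3, 4}
Tree: B1–B2, B1–B3, B3–B4, B1–B5, B2–B6, B1–B7, B1–B8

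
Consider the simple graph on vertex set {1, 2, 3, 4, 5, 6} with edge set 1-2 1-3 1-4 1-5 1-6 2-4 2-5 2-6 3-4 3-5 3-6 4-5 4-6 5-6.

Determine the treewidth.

4

A width-4 tree decomposition is:
Bags: B1 = {1, 3, 4, 5, 6}  B2 = {1, 2, 4, 5, 6}
Tree: B1–B2
Every bag has size at most 5, so the width is 5 − 1 = 4 and tw(G) ≤ 4. Conversely, {1, 2, 4, 5, 6} is a clique of size 5, and the vertices of any clique must share a bag in every tree decomposition; so some bag has ≥ 5 vertices and tw(G) ≥ 4. Hence tw(G) = 4 exactly.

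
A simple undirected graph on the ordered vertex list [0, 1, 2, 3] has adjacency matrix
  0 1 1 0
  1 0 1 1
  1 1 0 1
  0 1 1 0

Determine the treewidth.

A width-2 tree decomposition is:
Bags: B1 = {0, 1, 2}  B2 = {1, 2, 3}
Tree: B1–B2
Every bag has size at most 3, so the width is 3 − 1 = 2 and tw(G) ≤ 2. Conversely, {0, 1, 2} is a clique of size 3, and the vertices of any clique must share a bag in every tree decomposition; so some bag has ≥ 3 vertices and tw(G) ≥ 2. Combining the bounds, tw(G) = 2.

2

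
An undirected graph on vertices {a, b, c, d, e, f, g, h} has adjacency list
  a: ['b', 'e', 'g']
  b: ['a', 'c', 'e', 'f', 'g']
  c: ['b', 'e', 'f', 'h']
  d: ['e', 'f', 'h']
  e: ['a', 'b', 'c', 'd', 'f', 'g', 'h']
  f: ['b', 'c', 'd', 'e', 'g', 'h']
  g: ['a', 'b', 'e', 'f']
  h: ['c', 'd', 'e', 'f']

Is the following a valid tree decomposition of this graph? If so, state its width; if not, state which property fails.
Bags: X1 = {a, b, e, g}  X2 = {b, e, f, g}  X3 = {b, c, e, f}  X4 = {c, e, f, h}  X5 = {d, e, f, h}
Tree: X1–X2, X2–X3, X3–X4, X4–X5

Yes; width 3.

Checking the three conditions: (i) the bags cover all of {a, b, c, d, e, f, g, h}; (ii) for each edge, some bag contains both endpoints; (iii) the bags containing any fixed vertex form a subtree. All hold, so the decomposition is valid with width 4 − 1 = 3.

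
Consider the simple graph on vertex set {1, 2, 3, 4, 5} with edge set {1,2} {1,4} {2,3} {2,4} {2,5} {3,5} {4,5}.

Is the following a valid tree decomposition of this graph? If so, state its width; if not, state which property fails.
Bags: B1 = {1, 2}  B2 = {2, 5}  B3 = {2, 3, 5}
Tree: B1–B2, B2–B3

A tree decomposition must satisfy three properties: every vertex lies in some bag; for every edge, both endpoints lie together in some bag; and for every vertex, the bags containing it form a connected subtree. Here vertex 4 appears in no bag, so the decomposition is invalid.

No — vertex 4 appears in no bag.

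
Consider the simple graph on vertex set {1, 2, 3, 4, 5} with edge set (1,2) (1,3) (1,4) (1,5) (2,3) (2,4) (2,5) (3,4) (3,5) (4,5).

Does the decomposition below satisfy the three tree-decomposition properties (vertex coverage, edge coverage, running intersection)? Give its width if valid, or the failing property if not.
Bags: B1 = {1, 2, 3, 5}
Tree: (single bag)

No — vertex 4 appears in no bag.

A tree decomposition must satisfy three properties: every vertex lies in some bag; for every edge, both endpoints lie together in some bag; and for every vertex, the bags containing it form a connected subtree. Here vertex 4 appears in no bag, so the decomposition is invalid.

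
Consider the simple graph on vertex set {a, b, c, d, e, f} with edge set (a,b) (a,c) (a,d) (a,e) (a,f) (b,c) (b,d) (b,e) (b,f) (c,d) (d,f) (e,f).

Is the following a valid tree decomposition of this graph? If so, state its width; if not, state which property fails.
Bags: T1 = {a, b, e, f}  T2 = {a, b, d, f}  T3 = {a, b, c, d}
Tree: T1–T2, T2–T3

Vertex coverage: the bags together contain {a, b, c, d, e, f}, the full vertex set. Edge coverage: each edge of G has both endpoints in at least one bag. Running intersection: for every vertex, the bags containing it form a connected subtree. All three properties hold, so this is a valid tree decomposition of width max|bag| − 1 = 3, and hence tw(G) ≤ 3.

Yes; width 3.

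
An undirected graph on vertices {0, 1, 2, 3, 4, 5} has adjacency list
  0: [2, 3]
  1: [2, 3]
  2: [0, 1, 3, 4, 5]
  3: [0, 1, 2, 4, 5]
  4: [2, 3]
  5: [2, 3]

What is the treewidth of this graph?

A width-2 tree decomposition is:
Bags: B1 = {0, 2, 3}  B2 = {2, 3, 4}  B3 = {1, 2, 3}  B4 = {2, 3, 5}
Tree: B1–B2, B2–B3, B1–B4
Each bag holds 3 vertices, so the decomposition has width 2, which upper-bounds the treewidth. On the other hand G contains the 3-clique {0, 2, 3}. A clique must lie in a single bag of any decomposition, so no decomposition can have width below 2. Hence tw(G) = 2 exactly.

2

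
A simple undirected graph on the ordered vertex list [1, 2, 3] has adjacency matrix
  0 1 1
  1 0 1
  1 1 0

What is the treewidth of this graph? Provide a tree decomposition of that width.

Treewidth 2.
One optimal decomposition is:
Bags: B1 = {1, 2, 3}
Tree: (single bag)

With just one bag of size 3, the width is 3 − 1 = 2, so tw(G) ≤ 2. For the lower bound, the 3 vertices {1, 2, 3} are pairwise adjacent, and any tree decomposition puts a clique entirely inside one bag — forcing width ≥ 2. Combining the bounds, tw(G) = 2.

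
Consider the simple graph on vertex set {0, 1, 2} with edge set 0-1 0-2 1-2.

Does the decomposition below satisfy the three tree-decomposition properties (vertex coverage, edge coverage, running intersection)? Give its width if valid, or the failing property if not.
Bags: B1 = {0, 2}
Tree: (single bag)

No — vertex 1 appears in no bag.

A tree decomposition must satisfy three properties: every vertex lies in some bag; for every edge, both endpoints lie together in some bag; and for every vertex, the bags containing it form a connected subtree. Here vertex 1 appears in no bag, so the decomposition is invalid.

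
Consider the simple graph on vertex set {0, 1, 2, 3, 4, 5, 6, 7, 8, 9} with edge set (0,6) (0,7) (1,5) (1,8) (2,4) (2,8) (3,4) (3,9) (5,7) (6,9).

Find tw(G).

A width-2 tree decomposition is:
Bags: B1 = {1, 2, 8}  B2 = {1, 2, 4}  B3 = {1, 3, 4}  B4 = {1, 3, 9}  B5 = {1, 6, 9}  B6 = {0, 1, 6}  B7 = {0, 1, 7}  B8 = {1, 5, 7}
Tree: B1–B2, B2–B3, B3–B4, B4–B5, B5–B6, B6–B7, B7–B8
Each bag holds 3 vertices, so the decomposition has width 2, which upper-bounds the treewidth. Since 1–8–2–4–3–9–6–0–7–5–1 is a cycle in G, G is not acyclic. Forests are exactly the graphs of treewidth ≤ 1, so tw(G) ≥ 2. Hence tw(G) = 2 exactly.

2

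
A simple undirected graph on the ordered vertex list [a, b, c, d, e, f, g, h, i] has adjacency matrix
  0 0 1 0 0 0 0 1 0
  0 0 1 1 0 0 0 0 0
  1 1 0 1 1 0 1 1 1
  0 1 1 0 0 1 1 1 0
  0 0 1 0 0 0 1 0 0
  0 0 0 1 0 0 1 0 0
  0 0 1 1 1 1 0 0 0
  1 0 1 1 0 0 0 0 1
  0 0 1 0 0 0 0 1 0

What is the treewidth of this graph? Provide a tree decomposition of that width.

Treewidth 2.
One such decomposition:
Bags: B1 = {d, f, g}  B2 = {c, d, g}  B3 = {c, d, h}  B4 = {c, h, i}  B5 = {b, c, d}  B6 = {c, e, g}  B7 = {a, c, h}
Tree: B1–B2, B2–B3, B3–B4, B2–B5, B2–B6, B4–B7

Each bag holds 3 vertices, so the decomposition has width 2, which upper-bounds the treewidth. On the other hand G contains the 3-clique {c, d, g}. A clique must lie in a single bag of any decomposition, so no decomposition can have width below 2. Hence tw(G) = 2 exactly.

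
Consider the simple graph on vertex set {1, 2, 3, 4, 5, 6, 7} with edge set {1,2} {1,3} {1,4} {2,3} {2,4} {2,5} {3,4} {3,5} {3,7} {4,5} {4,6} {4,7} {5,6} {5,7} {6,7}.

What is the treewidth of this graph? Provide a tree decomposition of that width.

Treewidth 3.
One such decomposition:
Bags: B1 = {3, 4, 5, 7}  B2 = {2, 3, 4, 5}  B3 = {4, 5, 6, 7}  B4 = {1, 2, 3, 4}
Tree: B1–B2, B1–B3, B2–B4

Each bag holds 4 vertices, so the decomposition has width 3, which upper-bounds the treewidth. For the lower bound, the 4 vertices {1, 2, 3, 4} are pairwise adjacent, and any tree decomposition puts a clique entirely inside one bag — forcing width ≥ 3. The upper and lower bounds meet at 3, so that is the treewidth.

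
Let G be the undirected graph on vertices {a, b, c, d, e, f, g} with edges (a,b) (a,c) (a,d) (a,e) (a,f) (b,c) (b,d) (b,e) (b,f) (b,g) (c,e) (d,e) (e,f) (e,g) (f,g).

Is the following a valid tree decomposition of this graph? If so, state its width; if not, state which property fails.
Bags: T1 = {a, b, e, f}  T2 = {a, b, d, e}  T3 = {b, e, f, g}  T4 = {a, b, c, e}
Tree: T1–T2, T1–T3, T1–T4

Vertex coverage: the bags together contain {a, b, c, d, e, f, g}, the full vertex set. Edge coverage: each edge of G has both endpoints in at least one bag. Running intersection: for every vertex, the bags containing it form a connected subtree. All three properties hold, so this is a valid tree decomposition of width max|bag| − 1 = 3, and hence tw(G) ≤ 3.

Yes; width 3.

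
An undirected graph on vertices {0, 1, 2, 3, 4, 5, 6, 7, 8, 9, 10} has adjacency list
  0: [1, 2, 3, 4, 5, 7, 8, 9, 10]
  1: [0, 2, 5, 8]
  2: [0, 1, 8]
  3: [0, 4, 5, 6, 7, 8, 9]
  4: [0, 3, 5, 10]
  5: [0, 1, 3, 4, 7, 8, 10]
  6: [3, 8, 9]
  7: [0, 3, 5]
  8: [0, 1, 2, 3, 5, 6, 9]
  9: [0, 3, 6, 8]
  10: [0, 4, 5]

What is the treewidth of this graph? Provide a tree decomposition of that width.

Treewidth 3.
One optimal decomposition is:
Bags: B1 = {0, 3, 4, 5}  B2 = {0, 3, 5, 8}  B3 = {0, 4, 5, 10}  B4 = {0, 3, 5, 7}  B5 = {0, 1, 5, 8}  B6 = {0, 3, 8, 9}  B7 = {0, 1, 2, 8}  B8 = {3, 6, 8, 9}
Tree: B1–B2, B1–B3, B2–B4, B2–B5, B2–B6, B5–B7, B6–B8

Every bag has size at most 4, so the width is 4 − 1 = 3 and tw(G) ≤ 3. For the lower bound, the 4 vertices {0, 3, 8, 9} are pairwise adjacent, and any tree decomposition puts a clique entirely inside one bag — forcing width ≥ 3. Therefore the treewidth is 3.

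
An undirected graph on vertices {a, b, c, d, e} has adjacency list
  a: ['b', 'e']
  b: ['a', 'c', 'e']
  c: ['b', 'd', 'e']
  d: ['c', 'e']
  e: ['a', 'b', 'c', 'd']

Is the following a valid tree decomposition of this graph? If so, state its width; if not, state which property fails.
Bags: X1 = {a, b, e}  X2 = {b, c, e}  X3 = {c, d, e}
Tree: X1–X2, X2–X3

Vertex coverage: the bags together contain {a, b, c, d, e}, the full vertex set. Edge coverage: each edge of G has both endpoints in at least one bag. Running intersection: for every vertex, the bags containing it form a connected subtree. All three properties hold, so this is a valid tree decomposition of width max|bag| − 1 = 2, and hence tw(G) ≤ 2.

Yes; width 2.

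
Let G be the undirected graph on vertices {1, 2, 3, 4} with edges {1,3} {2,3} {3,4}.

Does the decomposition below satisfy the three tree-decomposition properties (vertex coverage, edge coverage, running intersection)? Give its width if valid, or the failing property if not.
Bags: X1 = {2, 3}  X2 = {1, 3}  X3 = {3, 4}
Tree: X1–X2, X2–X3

Every vertex of G appears in some bag (union = {1, 2, 3, 4}); every edge is covered by a bag; and for each vertex v the set of bags containing v is connected in the bag tree. The decomposition is therefore valid. The largest bag has 2 vertices, so the width is 1.

Yes; width 1.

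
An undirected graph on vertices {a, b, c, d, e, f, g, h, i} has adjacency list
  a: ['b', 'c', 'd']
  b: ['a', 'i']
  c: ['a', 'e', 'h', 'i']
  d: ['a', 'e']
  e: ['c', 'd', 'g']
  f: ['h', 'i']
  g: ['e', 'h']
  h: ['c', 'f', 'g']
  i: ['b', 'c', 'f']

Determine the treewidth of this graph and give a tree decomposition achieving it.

Treewidth 3.
One optimal decomposition is:
Bags: B1 = {a, b, d, e}  B2 = {a, b, c, e}  B3 = {b, c, e, i}  B4 = {c, e, g, i}  B5 = {c, g, h, i}  B6 = {f, g, h, i}
Tree: B1–B2, B2–B3, B3–B4, B4–B5, B5–B6

The largest bag has 4 vertices, giving width 3; this decomposition certifies tw(G) ≤ 3. For the lower bound: the 4 vertex sets {a,b,d}, {e}, {c}, {f,g,h,i} are disjoint, each induces a connected subgraph, and every pair is joined by at least one edge of G. Contracting each set to a single vertex therefore yields K_{4} as a minor, and since treewidth is minor-monotone, tw(G) ≥ tw(K_{4}) = 3. The upper and lower bounds meet at 3, so that is the treewidth.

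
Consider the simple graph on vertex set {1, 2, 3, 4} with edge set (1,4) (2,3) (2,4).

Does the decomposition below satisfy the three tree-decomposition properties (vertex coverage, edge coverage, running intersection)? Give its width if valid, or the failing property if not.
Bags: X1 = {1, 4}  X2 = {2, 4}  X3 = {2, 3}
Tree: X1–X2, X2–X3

Yes; width 1.

Every vertex of G appears in some bag (union = {1, 2, 3, 4}); every edge is covered by a bag; and for each vertex v the set of bags containing v is connected in the bag tree. The decomposition is therefore valid. The largest bag has 2 vertices, so the width is 1.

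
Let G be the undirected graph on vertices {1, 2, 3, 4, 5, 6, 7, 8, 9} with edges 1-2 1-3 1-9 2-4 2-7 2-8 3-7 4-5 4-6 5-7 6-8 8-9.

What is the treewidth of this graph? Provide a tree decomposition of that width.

Treewidth 3.
Bags: B1 = {1, 3, 5, 7}  B2 = {1, 2, 5, 7}  B3 = {1, 2, 4, 5}  B4 = {1, 2, 4, 9}  B5 = {2, 4, 8, 9}  B6 = {4, 6, 8, 9}
Tree: B1–B2, B2–B3, B3–B4, B4–B5, B5–B6

Each bag holds 4 vertices, so the decomposition has width 3, which upper-bounds the treewidth. For the lower bound: the 4 vertex sets {3,5,7}, {1}, {2}, {4,6,8,9} are disjoint, each induces a connected subgraph, and every pair is joined by at least one edge of G. Contracting each set to a single vertex therefore yields K_{4} as a minor, and since treewidth is minor-monotone, tw(G) ≥ tw(K_{4}) = 3. The upper and lower bounds meet at 3, so that is the treewidth.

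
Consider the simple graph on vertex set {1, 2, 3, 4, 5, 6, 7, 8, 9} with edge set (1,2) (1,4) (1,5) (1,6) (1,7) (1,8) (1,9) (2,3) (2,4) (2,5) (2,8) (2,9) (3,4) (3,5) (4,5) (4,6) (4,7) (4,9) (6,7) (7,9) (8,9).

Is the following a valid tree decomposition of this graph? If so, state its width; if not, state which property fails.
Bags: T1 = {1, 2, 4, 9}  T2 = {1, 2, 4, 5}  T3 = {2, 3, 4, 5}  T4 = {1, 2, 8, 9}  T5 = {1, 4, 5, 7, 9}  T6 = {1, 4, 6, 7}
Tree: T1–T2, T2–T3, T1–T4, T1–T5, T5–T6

No — bags containing vertex 5 are not connected in the tree.

A tree decomposition must satisfy three properties: every vertex lies in some bag; for every edge, both endpoints lie together in some bag; and for every vertex, the bags containing it form a connected subtree. Here bags containing vertex 5 are not connected in the tree, so the decomposition is invalid.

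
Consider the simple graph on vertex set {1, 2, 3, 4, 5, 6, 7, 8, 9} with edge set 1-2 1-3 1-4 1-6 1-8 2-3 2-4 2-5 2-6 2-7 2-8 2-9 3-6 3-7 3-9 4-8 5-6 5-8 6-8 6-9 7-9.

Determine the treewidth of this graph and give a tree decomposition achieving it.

Every bag has size at most 4, so the width is 4 − 1 = 3 and tw(G) ≤ 3. On the other hand G contains the 4-clique {1, 2, 4, 8}. A clique must lie in a single bag of any decomposition, so no decomposition can have width below 3. Therefore the treewidth is 3.

Treewidth 3.
Bags: B1 = {1, 2, 3, 6}  B2 = {1, 2, 6, 8}  B3 = {1, 2, 4, 8}  B4 = {2, 3, 6, 9}  B5 = {2, 5, 6, 8}  B6 = {2, 3, 7, 9}
Tree: B1–B2, B2–B3, B1–B4, B2–B5, B4–B6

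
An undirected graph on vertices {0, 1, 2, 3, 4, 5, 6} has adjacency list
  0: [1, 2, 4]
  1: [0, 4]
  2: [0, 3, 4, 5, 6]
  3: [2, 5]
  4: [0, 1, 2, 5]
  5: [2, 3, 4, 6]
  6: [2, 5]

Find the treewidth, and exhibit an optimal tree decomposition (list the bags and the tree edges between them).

Treewidth 2.
One such decomposition:
Bags: B1 = {2, 3, 5}  B2 = {2, 5, 6}  B3 = {2, 4, 5}  B4 = {0, 2, 4}  B5 = {0, 1, 4}
Tree: B1–B2, B2–B3, B3–B4, B4–B5

The largest bag has 3 vertices, giving width 2; this decomposition certifies tw(G) ≤ 2. For the lower bound, the 3 vertices {0, 1, 4} are pairwise adjacent, and any tree decomposition puts a clique entirely inside one bag — forcing width ≥ 2. Hence tw(G) = 2 exactly.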